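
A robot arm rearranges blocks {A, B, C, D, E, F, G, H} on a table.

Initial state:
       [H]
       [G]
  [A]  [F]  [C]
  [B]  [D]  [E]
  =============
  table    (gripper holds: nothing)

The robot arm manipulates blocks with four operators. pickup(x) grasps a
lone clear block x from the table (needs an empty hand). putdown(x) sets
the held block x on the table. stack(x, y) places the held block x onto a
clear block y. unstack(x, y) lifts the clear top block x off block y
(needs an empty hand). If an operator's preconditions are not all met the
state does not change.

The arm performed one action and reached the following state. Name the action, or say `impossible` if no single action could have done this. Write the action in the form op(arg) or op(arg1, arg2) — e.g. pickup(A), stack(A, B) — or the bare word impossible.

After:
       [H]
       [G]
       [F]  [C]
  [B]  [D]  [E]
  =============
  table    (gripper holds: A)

unstack(A, B)

target: towers=[B; D/F/G/H; E/C] holding=A
     unstack(A, B) → towers=[B; D/F/G/H; E/C] holding=A  ← match
     unstack(H, G) → towers=[B/A; D/F/G; E/C] holding=H
     unstack(C, E) → towers=[B/A; D/F/G/H; E] holding=C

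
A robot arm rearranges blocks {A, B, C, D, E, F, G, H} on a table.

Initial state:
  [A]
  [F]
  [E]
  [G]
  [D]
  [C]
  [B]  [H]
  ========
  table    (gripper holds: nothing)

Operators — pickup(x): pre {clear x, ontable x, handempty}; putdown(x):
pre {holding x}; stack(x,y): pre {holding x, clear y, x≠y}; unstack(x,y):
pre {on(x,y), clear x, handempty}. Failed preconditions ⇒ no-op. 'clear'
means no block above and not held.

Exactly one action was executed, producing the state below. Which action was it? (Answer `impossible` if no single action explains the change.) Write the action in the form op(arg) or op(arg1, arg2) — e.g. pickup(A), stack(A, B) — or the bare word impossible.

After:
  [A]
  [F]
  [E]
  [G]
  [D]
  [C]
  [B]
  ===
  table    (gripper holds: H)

pickup(H)

target: towers=[B/C/D/G/E/F/A] holding=H
     unstack(A, F) → towers=[B/C/D/G/E/F; H] holding=A
         pickup(H) → towers=[B/C/D/G/E/F/A] holding=H  ← match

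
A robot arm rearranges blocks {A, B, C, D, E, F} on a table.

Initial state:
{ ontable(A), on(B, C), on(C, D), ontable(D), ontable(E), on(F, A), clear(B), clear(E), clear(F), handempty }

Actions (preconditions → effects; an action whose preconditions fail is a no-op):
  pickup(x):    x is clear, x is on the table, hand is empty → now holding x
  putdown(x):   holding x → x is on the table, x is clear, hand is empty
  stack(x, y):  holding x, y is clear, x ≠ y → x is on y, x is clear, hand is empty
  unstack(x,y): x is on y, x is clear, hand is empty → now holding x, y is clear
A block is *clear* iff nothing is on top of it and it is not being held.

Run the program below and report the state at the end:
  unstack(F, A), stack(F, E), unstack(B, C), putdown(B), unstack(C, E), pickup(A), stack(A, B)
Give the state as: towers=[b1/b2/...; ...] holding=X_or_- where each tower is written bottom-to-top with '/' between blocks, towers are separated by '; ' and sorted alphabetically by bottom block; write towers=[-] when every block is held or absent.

step 1 (unstack(F, A)): towers=[A; D/C/B; E] holding=F
step 2 (stack(F, E)): towers=[A; D/C/B; E/F] holding=-
step 3 (unstack(B, C)): towers=[A; D/C; E/F] holding=B
step 4 (putdown(B)): towers=[A; B; D/C; E/F] holding=-
step 5 (unstack(C, E)) [no-op]: towers=[A; B; D/C; E/F] holding=-
step 6 (pickup(A)): towers=[B; D/C; E/F] holding=A
step 7 (stack(A, B)): towers=[B/A; D/C; E/F] holding=-

towers=[B/A; D/C; E/F] holding=-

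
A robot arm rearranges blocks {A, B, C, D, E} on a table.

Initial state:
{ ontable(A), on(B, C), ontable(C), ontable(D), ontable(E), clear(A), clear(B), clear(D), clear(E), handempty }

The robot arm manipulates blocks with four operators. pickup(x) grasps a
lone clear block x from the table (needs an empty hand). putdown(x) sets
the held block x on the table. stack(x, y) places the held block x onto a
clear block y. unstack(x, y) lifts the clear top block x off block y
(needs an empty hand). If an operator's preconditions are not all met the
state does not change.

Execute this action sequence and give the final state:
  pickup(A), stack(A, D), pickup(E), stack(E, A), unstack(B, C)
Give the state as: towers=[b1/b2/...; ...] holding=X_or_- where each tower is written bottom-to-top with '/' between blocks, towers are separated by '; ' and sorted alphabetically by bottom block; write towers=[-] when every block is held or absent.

step 1 (pickup(A)): towers=[C/B; D; E] holding=A
step 2 (stack(A, D)): towers=[C/B; D/A; E] holding=-
step 3 (pickup(E)): towers=[C/B; D/A] holding=E
step 4 (stack(E, A)): towers=[C/B; D/A/E] holding=-
step 5 (unstack(B, C)): towers=[C; D/A/E] holding=B

towers=[C; D/A/E] holding=B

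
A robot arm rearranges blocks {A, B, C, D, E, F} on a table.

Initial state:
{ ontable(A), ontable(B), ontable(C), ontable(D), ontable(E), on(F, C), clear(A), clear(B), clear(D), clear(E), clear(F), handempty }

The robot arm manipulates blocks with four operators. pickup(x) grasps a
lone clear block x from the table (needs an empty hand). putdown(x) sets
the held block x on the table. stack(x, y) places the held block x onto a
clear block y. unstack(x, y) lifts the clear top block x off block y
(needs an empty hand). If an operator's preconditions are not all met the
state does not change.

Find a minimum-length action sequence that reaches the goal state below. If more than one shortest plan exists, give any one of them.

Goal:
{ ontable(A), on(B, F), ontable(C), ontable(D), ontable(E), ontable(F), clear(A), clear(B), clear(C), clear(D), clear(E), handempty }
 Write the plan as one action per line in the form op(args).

unstack(F, C)
putdown(F)
pickup(B)
stack(B, F)

step 1 (unstack(F, C)): towers=[A; B; C; D; E] holding=F
step 2 (putdown(F)): towers=[A; B; C; D; E; F] holding=-
step 3 (pickup(B)): towers=[A; C; D; E; F] holding=B
step 4 (stack(B, F)): towers=[A; C; D; E; F/B] holding=-
goal check: towers=[A; C; D; E; F/B] holding=- — reached (length 4, optimal by BFS)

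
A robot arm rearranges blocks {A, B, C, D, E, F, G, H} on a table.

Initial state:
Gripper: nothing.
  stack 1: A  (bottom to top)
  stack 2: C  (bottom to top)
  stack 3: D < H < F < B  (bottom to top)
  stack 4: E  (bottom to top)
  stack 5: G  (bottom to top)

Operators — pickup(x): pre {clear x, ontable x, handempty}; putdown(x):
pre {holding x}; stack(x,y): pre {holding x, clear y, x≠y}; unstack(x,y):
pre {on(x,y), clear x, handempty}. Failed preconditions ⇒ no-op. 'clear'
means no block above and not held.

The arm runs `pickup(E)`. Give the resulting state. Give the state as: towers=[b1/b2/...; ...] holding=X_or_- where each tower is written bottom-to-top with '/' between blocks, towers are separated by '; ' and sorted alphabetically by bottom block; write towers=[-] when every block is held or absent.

before: towers=[A; C; D/H/F/B; E; G] holding=-
pre[pickup(E)]: clear(E) ok, ontable(E) ok, handempty ok
all met → apply pickup(E)
after:  towers=[A; C; D/H/F/B; G] holding=E

towers=[A; C; D/H/F/B; G] holding=E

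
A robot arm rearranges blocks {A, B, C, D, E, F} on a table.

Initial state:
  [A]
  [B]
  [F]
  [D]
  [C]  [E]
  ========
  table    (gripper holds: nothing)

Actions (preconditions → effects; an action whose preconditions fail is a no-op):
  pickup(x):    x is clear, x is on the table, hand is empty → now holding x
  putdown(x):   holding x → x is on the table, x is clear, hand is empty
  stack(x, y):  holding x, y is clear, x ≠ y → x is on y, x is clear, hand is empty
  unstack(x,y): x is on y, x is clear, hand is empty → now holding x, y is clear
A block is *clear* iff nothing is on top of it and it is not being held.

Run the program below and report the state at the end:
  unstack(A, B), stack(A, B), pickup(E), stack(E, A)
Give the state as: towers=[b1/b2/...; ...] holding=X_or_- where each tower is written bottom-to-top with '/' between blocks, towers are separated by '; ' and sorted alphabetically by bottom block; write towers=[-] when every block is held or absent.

towers=[C/D/F/B/A/E] holding=-

step 1 (unstack(A, B)): towers=[C/D/F/B; E] holding=A
step 2 (stack(A, B)): towers=[C/D/F/B/A; E] holding=-
step 3 (pickup(E)): towers=[C/D/F/B/A] holding=E
step 4 (stack(E, A)): towers=[C/D/F/B/A/E] holding=-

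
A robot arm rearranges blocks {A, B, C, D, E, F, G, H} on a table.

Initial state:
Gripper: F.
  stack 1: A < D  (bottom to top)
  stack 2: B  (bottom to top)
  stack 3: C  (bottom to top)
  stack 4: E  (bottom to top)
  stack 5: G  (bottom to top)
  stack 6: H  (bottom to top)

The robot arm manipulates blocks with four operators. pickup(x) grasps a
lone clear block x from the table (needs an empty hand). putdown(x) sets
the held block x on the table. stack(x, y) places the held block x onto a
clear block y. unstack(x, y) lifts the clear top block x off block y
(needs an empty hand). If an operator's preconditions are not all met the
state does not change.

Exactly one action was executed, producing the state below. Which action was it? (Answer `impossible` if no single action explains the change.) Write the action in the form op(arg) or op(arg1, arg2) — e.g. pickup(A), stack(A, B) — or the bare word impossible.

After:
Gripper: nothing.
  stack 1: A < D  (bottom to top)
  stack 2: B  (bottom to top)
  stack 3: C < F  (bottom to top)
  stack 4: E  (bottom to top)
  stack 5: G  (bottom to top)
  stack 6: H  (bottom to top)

stack(F, C)

target: towers=[A/D; B; C/F; E; G; H] holding=-
        putdown(F) → towers=[A/D; B; C; E; F; G; H] holding=-
       stack(F, G) → towers=[A/D; B; C; E; G/F; H] holding=-
       stack(F, E) → towers=[A/D; B; C; E/F; G; H] holding=-
       stack(F, H) → towers=[A/D; B; C; E; G; H/F] holding=-
       stack(F, B) → towers=[A/D; B/F; C; E; G; H] holding=-
       stack(F, D) → towers=[A/D/F; B; C; E; G; H] holding=-
       stack(F, C) → towers=[A/D; B; C/F; E; G; H] holding=-  ← match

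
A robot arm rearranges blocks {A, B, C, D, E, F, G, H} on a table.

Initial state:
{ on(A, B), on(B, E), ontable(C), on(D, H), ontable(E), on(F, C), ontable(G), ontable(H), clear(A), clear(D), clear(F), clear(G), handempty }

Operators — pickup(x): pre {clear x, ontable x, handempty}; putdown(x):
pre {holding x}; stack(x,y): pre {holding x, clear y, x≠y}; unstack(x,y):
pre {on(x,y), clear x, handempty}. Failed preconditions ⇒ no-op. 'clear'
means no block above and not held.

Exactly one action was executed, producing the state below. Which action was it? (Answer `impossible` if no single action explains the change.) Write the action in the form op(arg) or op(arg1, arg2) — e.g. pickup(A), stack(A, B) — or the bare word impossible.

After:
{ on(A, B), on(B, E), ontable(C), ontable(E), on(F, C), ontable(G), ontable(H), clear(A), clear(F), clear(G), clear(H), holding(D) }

target: towers=[C/F; E/B/A; G; H] holding=D
         pickup(G) → towers=[C/F; E/B/A; H/D] holding=G
     unstack(A, B) → towers=[C/F; E/B; G; H/D] holding=A
     unstack(F, C) → towers=[C; E/B/A; G; H/D] holding=F
     unstack(D, H) → towers=[C/F; E/B/A; G; H] holding=D  ← match

unstack(D, H)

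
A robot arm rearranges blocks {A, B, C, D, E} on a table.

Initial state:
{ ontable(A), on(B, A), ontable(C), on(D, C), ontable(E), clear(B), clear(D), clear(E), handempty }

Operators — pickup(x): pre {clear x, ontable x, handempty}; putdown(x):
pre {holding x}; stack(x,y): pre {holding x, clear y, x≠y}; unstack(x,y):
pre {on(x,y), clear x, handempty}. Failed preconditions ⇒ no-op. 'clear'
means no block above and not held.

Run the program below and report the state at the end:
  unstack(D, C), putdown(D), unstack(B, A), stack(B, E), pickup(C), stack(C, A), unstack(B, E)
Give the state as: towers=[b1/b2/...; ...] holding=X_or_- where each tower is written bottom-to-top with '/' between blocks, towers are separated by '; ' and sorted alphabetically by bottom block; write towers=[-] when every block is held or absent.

step 1 (unstack(D, C)): towers=[A/B; C; E] holding=D
step 2 (putdown(D)): towers=[A/B; C; D; E] holding=-
step 3 (unstack(B, A)): towers=[A; C; D; E] holding=B
step 4 (stack(B, E)): towers=[A; C; D; E/B] holding=-
step 5 (pickup(C)): towers=[A; D; E/B] holding=C
step 6 (stack(C, A)): towers=[A/C; D; E/B] holding=-
step 7 (unstack(B, E)): towers=[A/C; D; E] holding=B

towers=[A/C; D; E] holding=B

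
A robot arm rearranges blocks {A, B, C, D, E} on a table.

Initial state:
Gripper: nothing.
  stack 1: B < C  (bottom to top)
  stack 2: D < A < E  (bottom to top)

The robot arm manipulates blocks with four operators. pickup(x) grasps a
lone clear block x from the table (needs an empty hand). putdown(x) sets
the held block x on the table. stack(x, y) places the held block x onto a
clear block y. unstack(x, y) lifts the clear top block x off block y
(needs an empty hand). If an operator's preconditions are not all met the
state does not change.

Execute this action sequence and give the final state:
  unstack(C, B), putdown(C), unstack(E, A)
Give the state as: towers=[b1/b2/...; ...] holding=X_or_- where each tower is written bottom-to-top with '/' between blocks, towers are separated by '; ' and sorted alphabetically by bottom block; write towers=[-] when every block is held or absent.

step 1 (unstack(C, B)): towers=[B; D/A/E] holding=C
step 2 (putdown(C)): towers=[B; C; D/A/E] holding=-
step 3 (unstack(E, A)): towers=[B; C; D/A] holding=E

towers=[B; C; D/A] holding=E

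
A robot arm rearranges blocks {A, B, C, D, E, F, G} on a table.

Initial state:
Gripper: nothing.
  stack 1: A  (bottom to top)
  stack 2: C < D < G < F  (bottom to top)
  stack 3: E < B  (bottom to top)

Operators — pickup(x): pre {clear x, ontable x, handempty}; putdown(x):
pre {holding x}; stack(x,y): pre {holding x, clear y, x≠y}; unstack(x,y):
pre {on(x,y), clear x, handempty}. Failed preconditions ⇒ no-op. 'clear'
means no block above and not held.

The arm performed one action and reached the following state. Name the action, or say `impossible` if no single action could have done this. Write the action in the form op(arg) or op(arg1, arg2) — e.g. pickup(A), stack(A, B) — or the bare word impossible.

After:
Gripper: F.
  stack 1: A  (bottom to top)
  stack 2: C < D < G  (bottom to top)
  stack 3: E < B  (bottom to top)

target: towers=[A; C/D/G; E/B] holding=F
     unstack(B, E) → towers=[A; C/D/G/F; E] holding=B
     unstack(F, G) → towers=[A; C/D/G; E/B] holding=F  ← match
         pickup(A) → towers=[C/D/G/F; E/B] holding=A

unstack(F, G)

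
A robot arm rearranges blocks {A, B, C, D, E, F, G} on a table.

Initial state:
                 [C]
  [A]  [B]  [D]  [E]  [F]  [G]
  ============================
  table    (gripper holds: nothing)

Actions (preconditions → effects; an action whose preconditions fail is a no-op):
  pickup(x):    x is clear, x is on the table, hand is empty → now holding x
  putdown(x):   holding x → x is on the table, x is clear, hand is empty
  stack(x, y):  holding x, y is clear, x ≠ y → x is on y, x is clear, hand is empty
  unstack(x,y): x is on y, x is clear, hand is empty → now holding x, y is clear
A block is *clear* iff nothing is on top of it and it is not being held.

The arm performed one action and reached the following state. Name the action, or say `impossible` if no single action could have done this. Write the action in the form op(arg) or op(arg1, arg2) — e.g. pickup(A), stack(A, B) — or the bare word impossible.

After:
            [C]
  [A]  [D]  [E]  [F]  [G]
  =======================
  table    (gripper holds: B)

pickup(B)

target: towers=[A; D; E/C; F; G] holding=B
         pickup(B) → towers=[A; D; E/C; F; G] holding=B  ← match
         pickup(F) → towers=[A; B; D; E/C; G] holding=F
         pickup(G) → towers=[A; B; D; E/C; F] holding=G
         pickup(D) → towers=[A; B; E/C; F; G] holding=D
         pickup(A) → towers=[B; D; E/C; F; G] holding=A
     unstack(C, E) → towers=[A; B; D; E; F; G] holding=C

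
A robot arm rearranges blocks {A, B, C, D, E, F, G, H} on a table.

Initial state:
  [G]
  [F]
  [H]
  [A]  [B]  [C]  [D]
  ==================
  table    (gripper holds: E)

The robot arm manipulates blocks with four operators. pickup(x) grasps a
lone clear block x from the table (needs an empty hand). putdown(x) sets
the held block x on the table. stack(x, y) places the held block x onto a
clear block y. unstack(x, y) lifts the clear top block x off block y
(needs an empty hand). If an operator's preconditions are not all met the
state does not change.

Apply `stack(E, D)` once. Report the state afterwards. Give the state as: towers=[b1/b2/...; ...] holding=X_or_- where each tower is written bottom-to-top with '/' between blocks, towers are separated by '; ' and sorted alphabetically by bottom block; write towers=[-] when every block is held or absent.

before: towers=[A/H/F/G; B; C; D] holding=E
pre[stack(E, D)]: holding(E) ✓, clear(D) ✓, E≠D ✓
all met → apply stack(E, D)
after:  towers=[A/H/F/G; B; C; D/E] holding=-

towers=[A/H/F/G; B; C; D/E] holding=-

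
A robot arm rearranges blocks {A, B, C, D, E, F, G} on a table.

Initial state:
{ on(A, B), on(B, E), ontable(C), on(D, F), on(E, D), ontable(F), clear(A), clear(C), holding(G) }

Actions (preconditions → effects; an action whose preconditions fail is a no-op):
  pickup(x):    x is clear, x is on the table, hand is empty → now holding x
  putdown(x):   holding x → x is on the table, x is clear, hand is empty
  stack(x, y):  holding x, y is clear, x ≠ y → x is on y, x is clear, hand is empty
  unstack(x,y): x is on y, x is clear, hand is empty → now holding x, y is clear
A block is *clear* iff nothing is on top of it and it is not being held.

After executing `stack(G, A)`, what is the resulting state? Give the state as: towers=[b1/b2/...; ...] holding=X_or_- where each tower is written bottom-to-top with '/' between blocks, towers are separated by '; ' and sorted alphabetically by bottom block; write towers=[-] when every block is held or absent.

towers=[C; F/D/E/B/A/G] holding=-

before: towers=[C; F/D/E/B/A] holding=G
pre[stack(G, A)]: holding(G) ok, clear(A) ok, G≠A ok
all met → apply stack(G, A)
after:  towers=[C; F/D/E/B/A/G] holding=-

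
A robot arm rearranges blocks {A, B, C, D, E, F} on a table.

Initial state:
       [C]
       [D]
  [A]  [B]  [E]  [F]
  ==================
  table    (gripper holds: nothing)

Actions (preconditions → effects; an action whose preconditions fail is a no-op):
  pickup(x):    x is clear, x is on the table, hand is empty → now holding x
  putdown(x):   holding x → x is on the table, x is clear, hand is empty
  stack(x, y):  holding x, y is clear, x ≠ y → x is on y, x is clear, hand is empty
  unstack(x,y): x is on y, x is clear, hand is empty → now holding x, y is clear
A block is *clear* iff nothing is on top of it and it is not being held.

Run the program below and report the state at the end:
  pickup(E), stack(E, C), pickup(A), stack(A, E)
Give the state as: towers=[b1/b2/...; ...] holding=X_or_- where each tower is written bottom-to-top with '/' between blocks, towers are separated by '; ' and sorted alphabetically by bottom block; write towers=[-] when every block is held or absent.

step 1 (pickup(E)): towers=[A; B/D/C; F] holding=E
step 2 (stack(E, C)): towers=[A; B/D/C/E; F] holding=-
step 3 (pickup(A)): towers=[B/D/C/E; F] holding=A
step 4 (stack(A, E)): towers=[B/D/C/E/A; F] holding=-

towers=[B/D/C/E/A; F] holding=-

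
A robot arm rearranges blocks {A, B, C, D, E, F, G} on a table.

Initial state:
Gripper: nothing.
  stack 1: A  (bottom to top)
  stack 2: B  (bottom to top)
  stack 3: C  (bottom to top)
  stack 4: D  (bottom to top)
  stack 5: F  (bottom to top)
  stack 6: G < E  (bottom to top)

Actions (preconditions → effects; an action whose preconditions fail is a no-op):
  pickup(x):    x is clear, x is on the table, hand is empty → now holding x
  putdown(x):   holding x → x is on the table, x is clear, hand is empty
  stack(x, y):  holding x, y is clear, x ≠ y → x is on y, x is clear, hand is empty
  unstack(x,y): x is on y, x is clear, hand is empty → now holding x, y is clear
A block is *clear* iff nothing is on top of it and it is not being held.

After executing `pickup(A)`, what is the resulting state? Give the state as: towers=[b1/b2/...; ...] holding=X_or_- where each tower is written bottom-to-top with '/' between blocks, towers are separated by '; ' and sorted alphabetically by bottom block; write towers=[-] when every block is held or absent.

before: towers=[A; B; C; D; F; G/E] holding=-
pre[pickup(A)]: clear(A) ✓, ontable(A) ✓, handempty ✓
all met → apply pickup(A)
after:  towers=[B; C; D; F; G/E] holding=A

towers=[B; C; D; F; G/E] holding=A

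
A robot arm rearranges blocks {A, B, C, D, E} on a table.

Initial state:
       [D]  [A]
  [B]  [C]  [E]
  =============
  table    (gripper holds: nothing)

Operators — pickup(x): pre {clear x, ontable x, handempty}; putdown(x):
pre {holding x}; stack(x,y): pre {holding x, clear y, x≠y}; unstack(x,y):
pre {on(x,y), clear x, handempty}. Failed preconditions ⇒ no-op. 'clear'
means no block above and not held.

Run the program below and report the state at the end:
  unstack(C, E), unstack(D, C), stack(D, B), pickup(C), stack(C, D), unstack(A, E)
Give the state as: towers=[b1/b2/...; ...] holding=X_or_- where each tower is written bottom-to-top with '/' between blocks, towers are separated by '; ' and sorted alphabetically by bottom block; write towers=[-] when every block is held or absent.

towers=[B/D/C; E] holding=A

step 1 (unstack(C, E)) [no-op]: towers=[B; C/D; E/A] holding=-
step 2 (unstack(D, C)): towers=[B; C; E/A] holding=D
step 3 (stack(D, B)): towers=[B/D; C; E/A] holding=-
step 4 (pickup(C)): towers=[B/D; E/A] holding=C
step 5 (stack(C, D)): towers=[B/D/C; E/A] holding=-
step 6 (unstack(A, E)): towers=[B/D/C; E] holding=A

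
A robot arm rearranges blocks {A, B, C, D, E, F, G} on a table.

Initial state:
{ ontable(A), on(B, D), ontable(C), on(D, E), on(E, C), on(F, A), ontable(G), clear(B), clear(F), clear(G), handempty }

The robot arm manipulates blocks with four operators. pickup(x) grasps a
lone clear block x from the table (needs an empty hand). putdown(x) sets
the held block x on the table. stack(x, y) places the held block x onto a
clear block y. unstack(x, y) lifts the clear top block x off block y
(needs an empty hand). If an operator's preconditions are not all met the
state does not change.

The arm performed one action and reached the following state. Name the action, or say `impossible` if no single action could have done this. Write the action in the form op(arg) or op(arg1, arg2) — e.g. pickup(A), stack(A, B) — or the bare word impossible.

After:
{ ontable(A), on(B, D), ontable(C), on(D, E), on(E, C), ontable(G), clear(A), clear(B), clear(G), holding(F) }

target: towers=[A; C/E/D/B; G] holding=F
     unstack(B, D) → towers=[A/F; C/E/D; G] holding=B
     unstack(F, A) → towers=[A; C/E/D/B; G] holding=F  ← match
         pickup(G) → towers=[A/F; C/E/D/B] holding=G

unstack(F, A)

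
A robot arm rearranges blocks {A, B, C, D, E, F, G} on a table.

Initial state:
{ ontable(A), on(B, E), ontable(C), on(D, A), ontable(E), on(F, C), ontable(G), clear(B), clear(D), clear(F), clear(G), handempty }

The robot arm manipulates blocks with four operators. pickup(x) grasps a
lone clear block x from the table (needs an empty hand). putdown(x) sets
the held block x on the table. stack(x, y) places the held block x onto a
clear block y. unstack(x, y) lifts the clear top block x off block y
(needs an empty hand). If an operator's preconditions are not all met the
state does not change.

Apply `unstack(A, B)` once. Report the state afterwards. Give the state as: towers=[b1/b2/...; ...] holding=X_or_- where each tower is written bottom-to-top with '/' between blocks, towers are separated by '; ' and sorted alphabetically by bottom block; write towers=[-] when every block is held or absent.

before: towers=[A/D; C/F; E/B; G] holding=-
pre[unstack(A, B)]: on(A,B) ✗, clear(A) ✗, handempty ✓
on(A,B), clear(A) unmet → unstack(A, B) is a no-op
after:  towers=[A/D; C/F; E/B; G] holding=-

towers=[A/D; C/F; E/B; G] holding=-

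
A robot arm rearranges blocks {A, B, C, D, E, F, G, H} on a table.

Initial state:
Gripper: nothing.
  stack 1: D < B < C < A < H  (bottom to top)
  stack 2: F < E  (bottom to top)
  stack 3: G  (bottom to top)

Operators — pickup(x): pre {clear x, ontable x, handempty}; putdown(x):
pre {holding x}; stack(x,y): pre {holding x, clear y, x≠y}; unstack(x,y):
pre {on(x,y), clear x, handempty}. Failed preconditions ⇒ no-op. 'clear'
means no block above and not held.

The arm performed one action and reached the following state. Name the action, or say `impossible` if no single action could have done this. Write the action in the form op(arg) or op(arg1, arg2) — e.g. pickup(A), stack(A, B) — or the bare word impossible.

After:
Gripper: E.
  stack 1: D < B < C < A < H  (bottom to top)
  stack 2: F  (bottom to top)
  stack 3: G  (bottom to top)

unstack(E, F)

target: towers=[D/B/C/A/H; F; G] holding=E
         pickup(G) → towers=[D/B/C/A/H; F/E] holding=G
     unstack(E, F) → towers=[D/B/C/A/H; F; G] holding=E  ← match
     unstack(H, A) → towers=[D/B/C/A; F/E; G] holding=H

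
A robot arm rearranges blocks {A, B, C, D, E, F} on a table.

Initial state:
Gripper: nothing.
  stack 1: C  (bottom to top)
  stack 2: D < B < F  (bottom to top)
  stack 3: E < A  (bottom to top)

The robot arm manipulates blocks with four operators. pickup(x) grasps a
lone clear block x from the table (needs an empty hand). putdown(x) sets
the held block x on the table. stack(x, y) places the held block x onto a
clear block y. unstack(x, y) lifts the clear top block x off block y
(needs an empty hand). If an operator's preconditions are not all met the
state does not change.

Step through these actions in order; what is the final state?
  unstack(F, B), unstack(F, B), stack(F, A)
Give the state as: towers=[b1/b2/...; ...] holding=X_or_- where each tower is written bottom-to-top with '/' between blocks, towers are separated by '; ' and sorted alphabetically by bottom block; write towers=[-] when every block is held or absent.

step 1 (unstack(F, B)): towers=[C; D/B; E/A] holding=F
step 2 (unstack(F, B)) [no-op]: towers=[C; D/B; E/A] holding=F
step 3 (stack(F, A)): towers=[C; D/B; E/A/F] holding=-

towers=[C; D/B; E/A/F] holding=-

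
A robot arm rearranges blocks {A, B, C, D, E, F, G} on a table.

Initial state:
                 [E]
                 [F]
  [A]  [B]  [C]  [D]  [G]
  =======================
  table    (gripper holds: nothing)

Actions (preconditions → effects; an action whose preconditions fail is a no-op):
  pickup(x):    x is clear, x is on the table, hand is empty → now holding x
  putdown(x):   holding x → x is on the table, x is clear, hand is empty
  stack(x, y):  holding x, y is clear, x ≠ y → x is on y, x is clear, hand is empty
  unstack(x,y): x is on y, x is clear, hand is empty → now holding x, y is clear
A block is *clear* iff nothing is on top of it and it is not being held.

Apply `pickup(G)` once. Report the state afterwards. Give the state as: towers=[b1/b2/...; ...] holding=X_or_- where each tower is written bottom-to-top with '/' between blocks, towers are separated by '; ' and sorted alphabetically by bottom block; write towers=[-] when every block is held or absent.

towers=[A; B; C; D/F/E] holding=G

before: towers=[A; B; C; D/F/E; G] holding=-
pre[pickup(G)]: clear(G) yes, ontable(G) yes, handempty yes
all met → apply pickup(G)
after:  towers=[A; B; C; D/F/E] holding=G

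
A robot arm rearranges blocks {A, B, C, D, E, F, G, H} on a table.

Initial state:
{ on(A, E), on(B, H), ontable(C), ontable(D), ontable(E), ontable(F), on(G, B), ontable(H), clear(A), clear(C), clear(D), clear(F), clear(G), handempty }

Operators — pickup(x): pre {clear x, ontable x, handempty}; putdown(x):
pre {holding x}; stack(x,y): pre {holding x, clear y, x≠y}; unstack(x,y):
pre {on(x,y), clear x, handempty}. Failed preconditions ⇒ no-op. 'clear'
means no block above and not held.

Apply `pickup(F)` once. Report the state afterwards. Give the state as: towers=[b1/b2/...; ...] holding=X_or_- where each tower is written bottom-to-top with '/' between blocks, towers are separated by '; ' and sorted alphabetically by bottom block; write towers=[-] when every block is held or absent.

before: towers=[C; D; E/A; F; H/B/G] holding=-
pre[pickup(F)]: clear(F) ✓, ontable(F) ✓, handempty ✓
all met → apply pickup(F)
after:  towers=[C; D; E/A; H/B/G] holding=F

towers=[C; D; E/A; H/B/G] holding=F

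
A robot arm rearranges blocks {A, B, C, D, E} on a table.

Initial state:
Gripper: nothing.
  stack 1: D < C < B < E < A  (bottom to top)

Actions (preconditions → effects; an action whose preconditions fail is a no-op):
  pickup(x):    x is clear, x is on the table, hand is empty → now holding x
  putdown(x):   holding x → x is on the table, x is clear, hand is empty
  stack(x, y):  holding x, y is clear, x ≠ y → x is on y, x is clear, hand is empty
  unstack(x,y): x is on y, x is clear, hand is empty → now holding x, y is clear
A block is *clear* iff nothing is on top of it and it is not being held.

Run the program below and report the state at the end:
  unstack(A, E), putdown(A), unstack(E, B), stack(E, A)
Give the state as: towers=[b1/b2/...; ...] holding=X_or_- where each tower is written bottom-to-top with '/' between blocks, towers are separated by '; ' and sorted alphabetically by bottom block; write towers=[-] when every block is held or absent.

step 1 (unstack(A, E)): towers=[D/C/B/E] holding=A
step 2 (putdown(A)): towers=[A; D/C/B/E] holding=-
step 3 (unstack(E, B)): towers=[A; D/C/B] holding=E
step 4 (stack(E, A)): towers=[A/E; D/C/B] holding=-

towers=[A/E; D/C/B] holding=-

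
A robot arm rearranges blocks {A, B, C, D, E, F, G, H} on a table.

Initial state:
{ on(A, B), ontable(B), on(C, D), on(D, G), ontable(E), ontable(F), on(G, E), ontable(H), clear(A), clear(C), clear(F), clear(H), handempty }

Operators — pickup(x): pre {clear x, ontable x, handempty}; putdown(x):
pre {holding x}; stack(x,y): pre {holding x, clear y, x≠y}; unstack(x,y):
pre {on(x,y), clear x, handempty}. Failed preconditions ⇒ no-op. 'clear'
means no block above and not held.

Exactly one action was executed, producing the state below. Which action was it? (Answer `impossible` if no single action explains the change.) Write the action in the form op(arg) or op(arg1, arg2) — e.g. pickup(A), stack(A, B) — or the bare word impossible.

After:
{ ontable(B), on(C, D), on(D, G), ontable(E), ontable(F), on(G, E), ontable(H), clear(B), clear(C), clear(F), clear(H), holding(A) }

target: towers=[B; E/G/D/C; F; H] holding=A
     unstack(A, B) → towers=[B; E/G/D/C; F; H] holding=A  ← match
         pickup(H) → towers=[B/A; E/G/D/C; F] holding=H
         pickup(F) → towers=[B/A; E/G/D/C; H] holding=F
     unstack(C, D) → towers=[B/A; E/G/D; F; H] holding=C

unstack(A, B)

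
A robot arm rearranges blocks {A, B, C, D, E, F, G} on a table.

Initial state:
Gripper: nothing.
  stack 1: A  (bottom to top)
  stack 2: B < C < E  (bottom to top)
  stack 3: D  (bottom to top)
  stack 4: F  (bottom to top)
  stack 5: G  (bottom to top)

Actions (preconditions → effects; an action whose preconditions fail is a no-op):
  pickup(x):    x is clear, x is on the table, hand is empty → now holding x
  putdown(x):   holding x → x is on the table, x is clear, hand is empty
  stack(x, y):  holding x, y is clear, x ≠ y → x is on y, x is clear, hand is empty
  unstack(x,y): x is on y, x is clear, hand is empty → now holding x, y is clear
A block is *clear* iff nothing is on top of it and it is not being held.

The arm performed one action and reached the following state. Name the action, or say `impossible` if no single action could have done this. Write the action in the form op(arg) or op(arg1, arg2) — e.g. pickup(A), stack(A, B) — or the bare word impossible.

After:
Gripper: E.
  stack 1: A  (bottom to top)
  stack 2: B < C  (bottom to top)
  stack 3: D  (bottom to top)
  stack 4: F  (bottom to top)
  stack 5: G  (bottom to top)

unstack(E, C)

target: towers=[A; B/C; D; F; G] holding=E
         pickup(F) → towers=[A; B/C/E; D; G] holding=F
         pickup(G) → towers=[A; B/C/E; D; F] holding=G
         pickup(D) → towers=[A; B/C/E; F; G] holding=D
         pickup(A) → towers=[B/C/E; D; F; G] holding=A
     unstack(E, C) → towers=[A; B/C; D; F; G] holding=E  ← match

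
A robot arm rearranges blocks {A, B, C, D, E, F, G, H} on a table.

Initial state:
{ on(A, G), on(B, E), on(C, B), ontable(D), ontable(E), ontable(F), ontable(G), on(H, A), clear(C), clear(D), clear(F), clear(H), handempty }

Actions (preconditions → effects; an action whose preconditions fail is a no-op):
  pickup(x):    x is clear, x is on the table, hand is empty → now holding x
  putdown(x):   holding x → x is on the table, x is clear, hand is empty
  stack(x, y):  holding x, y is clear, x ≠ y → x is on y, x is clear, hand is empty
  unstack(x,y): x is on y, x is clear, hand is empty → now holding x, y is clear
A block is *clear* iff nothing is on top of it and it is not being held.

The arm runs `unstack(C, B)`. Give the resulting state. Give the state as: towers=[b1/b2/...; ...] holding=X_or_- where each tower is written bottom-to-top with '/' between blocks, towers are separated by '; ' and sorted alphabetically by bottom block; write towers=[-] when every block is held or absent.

towers=[D; E/B; F; G/A/H] holding=C

before: towers=[D; E/B/C; F; G/A/H] holding=-
pre[unstack(C, B)]: on(C,B) ok, clear(C) ok, handempty ok
all met → apply unstack(C, B)
after:  towers=[D; E/B; F; G/A/H] holding=C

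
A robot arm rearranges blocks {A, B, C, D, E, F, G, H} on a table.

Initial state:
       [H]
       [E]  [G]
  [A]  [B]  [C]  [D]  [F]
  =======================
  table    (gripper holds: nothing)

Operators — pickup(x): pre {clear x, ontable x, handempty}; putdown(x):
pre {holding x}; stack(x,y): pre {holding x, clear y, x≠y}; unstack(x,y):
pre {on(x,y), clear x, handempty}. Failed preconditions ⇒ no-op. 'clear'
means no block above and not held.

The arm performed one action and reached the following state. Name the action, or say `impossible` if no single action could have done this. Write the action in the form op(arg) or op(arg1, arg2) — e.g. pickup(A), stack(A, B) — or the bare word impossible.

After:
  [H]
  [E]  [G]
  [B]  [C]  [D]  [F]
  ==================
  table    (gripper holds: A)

target: towers=[B/E/H; C/G; D; F] holding=A
     unstack(G, C) → towers=[A; B/E/H; C; D; F] holding=G
         pickup(A) → towers=[B/E/H; C/G; D; F] holding=A  ← match
     unstack(H, E) → towers=[A; B/E; C/G; D; F] holding=H
         pickup(F) → towers=[A; B/E/H; C/G; D] holding=F
         pickup(D) → towers=[A; B/E/H; C/G; F] holding=D

pickup(A)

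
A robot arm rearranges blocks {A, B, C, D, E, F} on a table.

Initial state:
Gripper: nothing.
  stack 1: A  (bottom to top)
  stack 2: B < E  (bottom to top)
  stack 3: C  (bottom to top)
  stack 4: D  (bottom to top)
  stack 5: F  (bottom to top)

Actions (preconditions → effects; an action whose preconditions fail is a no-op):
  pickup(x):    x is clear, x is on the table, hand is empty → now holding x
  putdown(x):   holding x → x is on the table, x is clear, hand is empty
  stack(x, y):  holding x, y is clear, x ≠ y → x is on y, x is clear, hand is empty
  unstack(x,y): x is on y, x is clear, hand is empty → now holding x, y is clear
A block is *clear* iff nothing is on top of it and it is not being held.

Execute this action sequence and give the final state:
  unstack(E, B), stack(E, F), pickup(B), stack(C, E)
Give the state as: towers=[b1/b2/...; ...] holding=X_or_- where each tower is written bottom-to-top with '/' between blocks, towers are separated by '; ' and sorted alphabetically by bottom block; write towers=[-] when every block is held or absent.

towers=[A; C; D; F/E] holding=B

step 1 (unstack(E, B)): towers=[A; B; C; D; F] holding=E
step 2 (stack(E, F)): towers=[A; B; C; D; F/E] holding=-
step 3 (pickup(B)): towers=[A; C; D; F/E] holding=B
step 4 (stack(C, E)) [no-op]: towers=[A; C; D; F/E] holding=B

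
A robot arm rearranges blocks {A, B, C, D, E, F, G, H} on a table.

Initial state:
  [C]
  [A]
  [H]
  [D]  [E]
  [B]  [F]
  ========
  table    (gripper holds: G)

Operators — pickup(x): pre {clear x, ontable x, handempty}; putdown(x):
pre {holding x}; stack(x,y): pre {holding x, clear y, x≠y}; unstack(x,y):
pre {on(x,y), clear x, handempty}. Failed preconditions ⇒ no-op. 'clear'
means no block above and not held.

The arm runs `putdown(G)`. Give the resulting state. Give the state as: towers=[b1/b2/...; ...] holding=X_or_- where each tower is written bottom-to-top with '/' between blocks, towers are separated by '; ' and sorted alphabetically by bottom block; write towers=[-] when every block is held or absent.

towers=[B/D/H/A/C; F/E; G] holding=-

before: towers=[B/D/H/A/C; F/E] holding=G
pre[putdown(G)]: holding(G) ✓
all met → apply putdown(G)
after:  towers=[B/D/H/A/C; F/E; G] holding=-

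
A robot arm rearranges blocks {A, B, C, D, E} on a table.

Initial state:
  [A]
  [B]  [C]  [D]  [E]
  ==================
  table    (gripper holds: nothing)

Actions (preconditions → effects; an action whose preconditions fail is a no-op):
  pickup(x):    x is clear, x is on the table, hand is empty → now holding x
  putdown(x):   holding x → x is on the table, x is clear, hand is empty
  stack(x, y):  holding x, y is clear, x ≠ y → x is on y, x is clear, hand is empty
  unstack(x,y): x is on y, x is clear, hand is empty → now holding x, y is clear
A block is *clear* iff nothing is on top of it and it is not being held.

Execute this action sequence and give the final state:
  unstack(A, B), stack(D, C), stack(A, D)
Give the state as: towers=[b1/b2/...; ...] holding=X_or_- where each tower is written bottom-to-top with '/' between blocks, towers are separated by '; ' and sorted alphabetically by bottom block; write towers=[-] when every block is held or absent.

towers=[B; C; D/A; E] holding=-

step 1 (unstack(A, B)): towers=[B; C; D; E] holding=A
step 2 (stack(D, C)) [no-op]: towers=[B; C; D; E] holding=A
step 3 (stack(A, D)): towers=[B; C; D/A; E] holding=-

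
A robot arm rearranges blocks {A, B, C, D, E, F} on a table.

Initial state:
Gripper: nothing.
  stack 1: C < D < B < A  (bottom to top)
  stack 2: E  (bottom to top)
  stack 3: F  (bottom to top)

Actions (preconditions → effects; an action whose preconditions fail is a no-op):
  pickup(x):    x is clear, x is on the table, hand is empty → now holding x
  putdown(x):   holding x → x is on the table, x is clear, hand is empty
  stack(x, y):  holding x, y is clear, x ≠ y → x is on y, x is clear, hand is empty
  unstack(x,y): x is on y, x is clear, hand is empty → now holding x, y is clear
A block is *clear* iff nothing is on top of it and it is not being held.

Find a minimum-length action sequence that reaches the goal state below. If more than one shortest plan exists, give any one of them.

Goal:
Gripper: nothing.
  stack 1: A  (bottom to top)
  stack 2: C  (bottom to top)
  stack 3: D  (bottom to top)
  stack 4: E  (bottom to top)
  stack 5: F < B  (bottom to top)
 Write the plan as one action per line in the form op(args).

step 1 (unstack(A, B)): towers=[C/D/B; E; F] holding=A
step 2 (putdown(A)): towers=[A; C/D/B; E; F] holding=-
step 3 (unstack(B, D)): towers=[A; C/D; E; F] holding=B
step 4 (stack(B, F)): towers=[A; C/D; E; F/B] holding=-
step 5 (unstack(D, C)): towers=[A; C; E; F/B] holding=D
step 6 (putdown(D)): towers=[A; C; D; E; F/B] holding=-
goal check: towers=[A; C; D; E; F/B] holding=- — reached (length 6, optimal by BFS)

unstack(A, B)
putdown(A)
unstack(B, D)
stack(B, F)
unstack(D, C)
putdown(D)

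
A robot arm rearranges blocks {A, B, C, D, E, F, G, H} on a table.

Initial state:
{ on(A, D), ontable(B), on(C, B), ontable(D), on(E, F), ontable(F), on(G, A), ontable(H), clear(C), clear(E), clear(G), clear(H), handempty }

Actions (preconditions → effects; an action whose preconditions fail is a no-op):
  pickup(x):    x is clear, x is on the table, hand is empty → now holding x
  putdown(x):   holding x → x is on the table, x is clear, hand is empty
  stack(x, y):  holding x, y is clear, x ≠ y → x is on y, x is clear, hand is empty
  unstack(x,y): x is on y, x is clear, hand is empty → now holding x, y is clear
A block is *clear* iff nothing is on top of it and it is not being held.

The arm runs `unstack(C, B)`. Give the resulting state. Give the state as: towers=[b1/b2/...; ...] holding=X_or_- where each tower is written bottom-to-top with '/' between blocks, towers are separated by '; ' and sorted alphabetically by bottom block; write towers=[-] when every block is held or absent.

towers=[B; D/A/G; F/E; H] holding=C

before: towers=[B/C; D/A/G; F/E; H] holding=-
pre[unstack(C, B)]: on(C,B) yes, clear(C) yes, handempty yes
all met → apply unstack(C, B)
after:  towers=[B; D/A/G; F/E; H] holding=C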